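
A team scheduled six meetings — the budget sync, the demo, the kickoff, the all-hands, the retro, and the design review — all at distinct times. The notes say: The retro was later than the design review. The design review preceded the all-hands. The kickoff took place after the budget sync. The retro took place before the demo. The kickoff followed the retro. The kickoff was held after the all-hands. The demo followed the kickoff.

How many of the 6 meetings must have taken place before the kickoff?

Directly stated before the kickoff: the all-hands, the budget sync, and the retro.
The design review reaches the kickoff via the design review → the retro → the kickoff.
No chain forces the demo ahead of the kickoff.
That's the all-hands, the budget sync, the design review, and the retro — 4 in all.

4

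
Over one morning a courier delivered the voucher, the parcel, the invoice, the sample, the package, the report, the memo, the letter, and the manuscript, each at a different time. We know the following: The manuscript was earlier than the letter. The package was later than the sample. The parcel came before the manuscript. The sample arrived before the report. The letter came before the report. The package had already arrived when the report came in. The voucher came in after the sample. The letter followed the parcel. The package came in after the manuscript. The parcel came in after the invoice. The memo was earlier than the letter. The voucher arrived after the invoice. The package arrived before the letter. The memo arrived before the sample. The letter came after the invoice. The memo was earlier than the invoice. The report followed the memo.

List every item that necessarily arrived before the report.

Directly stated before the report: the letter, the memo, the package, and the sample.
The invoice reaches the report via the invoice → the letter → the report.
The manuscript reaches the report via the manuscript → the package → the report.
The parcel reaches the report via the parcel → the letter → the report.
No chain forces the voucher ahead of the report.

the invoice, the letter, the manuscript, the memo, the package, the parcel, the sample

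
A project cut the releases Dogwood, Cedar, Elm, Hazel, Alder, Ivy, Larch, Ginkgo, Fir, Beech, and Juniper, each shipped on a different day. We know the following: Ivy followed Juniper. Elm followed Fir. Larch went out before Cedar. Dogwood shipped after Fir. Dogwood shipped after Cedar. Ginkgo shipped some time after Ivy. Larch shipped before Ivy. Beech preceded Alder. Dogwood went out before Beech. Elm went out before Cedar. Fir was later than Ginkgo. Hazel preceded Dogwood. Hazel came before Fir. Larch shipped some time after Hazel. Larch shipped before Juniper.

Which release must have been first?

Hazel

Hazel has a chain of constraints placing it before every other release, so Hazel must be first.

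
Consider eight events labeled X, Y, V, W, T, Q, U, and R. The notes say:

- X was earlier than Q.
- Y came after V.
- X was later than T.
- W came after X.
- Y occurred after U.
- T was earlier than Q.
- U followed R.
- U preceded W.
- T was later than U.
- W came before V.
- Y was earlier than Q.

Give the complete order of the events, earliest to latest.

R, U, T, X, W, V, Y, Q

The constraints fix every adjacent pair, so only one ordering works:
R → U → T → X → W → V → Y → Q.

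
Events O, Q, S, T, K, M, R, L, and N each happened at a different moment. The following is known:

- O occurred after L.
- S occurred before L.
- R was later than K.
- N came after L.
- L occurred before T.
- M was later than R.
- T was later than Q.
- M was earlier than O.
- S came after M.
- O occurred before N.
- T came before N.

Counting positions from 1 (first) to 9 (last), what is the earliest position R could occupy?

K must come before R — 1 forced predecessor.
Nothing else is forced ahead of R, so its earliest slot is position 1 + 1 = 2.

2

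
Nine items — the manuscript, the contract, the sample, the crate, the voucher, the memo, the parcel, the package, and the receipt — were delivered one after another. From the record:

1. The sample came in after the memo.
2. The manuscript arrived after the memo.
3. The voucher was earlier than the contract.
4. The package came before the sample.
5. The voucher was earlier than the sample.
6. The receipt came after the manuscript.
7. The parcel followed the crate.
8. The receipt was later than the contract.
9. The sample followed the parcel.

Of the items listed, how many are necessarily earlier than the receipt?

Directly stated before the receipt: the contract and the manuscript.
The memo reaches the receipt via the memo → the manuscript → the receipt.
The voucher reaches the receipt via the voucher → the contract → the receipt.
No chain forces the package (or any of the others) ahead of the receipt.
That's the contract, the manuscript, the memo, and the voucher — 4 in all.

4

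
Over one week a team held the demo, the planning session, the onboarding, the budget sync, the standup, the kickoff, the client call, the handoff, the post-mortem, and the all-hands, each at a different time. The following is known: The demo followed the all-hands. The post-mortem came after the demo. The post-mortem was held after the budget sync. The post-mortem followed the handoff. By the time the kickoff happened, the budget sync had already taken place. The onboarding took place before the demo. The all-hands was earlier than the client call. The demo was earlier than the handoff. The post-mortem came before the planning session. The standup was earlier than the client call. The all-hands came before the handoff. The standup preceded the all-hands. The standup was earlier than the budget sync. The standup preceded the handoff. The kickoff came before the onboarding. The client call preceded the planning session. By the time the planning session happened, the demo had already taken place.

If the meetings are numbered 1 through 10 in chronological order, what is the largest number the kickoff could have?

The kickoff must come before the demo, the handoff, the onboarding, the planning session, and the post-mortem — 5 meetings forced after it.
Everything else can be placed before the kickoff in some valid order, so the kickoff can sit as late as position 10 − 5 = 5.

5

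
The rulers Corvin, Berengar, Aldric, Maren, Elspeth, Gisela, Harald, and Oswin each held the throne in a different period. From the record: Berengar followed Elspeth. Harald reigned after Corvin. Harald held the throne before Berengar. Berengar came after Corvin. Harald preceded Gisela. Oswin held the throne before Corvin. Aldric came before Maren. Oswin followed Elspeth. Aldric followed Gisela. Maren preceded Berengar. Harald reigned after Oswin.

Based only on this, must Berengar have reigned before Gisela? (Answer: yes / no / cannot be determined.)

no

Tracing the constraints gives Gisela → Aldric → Maren → Berengar, so Gisela must come before Berengar.
That means Berengar cannot be before Gisela.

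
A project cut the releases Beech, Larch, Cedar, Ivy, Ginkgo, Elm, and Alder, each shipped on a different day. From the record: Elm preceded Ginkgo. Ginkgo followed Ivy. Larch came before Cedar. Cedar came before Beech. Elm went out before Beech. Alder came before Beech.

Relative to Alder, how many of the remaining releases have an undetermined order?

5

Forced after Alder: Beech.
That leaves Cedar, Elm, Ginkgo, Ivy, and Larch with no forced order relative to Alder — 5.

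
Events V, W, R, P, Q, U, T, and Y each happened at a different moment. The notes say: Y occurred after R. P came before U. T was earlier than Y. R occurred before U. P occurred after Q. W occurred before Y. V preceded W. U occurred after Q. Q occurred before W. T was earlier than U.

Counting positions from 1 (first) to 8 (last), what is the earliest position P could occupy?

2

Q must come before P — 1 forced predecessor.
Nothing else is forced ahead of P, so its earliest slot is position 1 + 1 = 2.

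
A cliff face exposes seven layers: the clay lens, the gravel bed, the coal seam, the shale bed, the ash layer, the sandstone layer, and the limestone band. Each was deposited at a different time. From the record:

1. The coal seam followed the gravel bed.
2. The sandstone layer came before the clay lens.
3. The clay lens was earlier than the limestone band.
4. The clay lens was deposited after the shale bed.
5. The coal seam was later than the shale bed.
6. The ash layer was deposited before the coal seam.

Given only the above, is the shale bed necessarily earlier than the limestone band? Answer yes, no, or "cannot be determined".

Chain the constraints: the shale bed → the clay lens → the limestone band. Each link is directly stated, so the shale bed comes before the limestone band.

yes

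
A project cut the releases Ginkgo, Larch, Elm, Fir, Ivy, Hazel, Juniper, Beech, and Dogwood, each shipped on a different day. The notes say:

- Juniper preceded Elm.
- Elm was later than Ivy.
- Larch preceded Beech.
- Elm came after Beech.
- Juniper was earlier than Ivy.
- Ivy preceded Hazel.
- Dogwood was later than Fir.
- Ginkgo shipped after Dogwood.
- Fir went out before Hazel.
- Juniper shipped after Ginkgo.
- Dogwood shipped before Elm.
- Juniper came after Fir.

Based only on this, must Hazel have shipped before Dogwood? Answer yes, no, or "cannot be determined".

Tracing the constraints gives Dogwood → Ginkgo → Juniper → Ivy → Hazel, so Dogwood must come before Hazel.
That means Hazel cannot be before Dogwood.

no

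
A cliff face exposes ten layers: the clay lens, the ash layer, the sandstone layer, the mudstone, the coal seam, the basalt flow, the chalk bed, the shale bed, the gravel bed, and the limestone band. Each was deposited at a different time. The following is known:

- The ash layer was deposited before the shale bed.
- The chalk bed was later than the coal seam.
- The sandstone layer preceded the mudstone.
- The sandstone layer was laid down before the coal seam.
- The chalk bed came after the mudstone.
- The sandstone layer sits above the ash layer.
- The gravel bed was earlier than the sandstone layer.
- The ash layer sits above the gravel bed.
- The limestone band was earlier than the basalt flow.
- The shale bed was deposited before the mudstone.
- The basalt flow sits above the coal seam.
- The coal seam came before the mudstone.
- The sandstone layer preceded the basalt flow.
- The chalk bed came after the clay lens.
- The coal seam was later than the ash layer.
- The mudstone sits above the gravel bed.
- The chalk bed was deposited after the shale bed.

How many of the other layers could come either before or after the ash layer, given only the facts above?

Forced before the ash layer: the gravel bed; forced after the ash layer: the basalt flow, the chalk bed, the coal seam, the mudstone, the sandstone layer, and the shale bed.
That leaves the clay lens and the limestone band with no forced order relative to the ash layer — 2.

2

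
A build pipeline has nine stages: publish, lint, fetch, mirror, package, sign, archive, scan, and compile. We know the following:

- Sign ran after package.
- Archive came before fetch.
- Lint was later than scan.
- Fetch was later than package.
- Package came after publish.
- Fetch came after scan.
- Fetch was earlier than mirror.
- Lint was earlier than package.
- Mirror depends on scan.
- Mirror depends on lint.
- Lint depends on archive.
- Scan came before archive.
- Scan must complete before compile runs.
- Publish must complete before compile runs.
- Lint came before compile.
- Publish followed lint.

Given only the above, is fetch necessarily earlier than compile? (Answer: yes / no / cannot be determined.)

No chain of stated constraints runs from fetch to compile, and none runs from compile to fetch either.
So the relative order of fetch and compile is not fixed by the given facts.

cannot be determined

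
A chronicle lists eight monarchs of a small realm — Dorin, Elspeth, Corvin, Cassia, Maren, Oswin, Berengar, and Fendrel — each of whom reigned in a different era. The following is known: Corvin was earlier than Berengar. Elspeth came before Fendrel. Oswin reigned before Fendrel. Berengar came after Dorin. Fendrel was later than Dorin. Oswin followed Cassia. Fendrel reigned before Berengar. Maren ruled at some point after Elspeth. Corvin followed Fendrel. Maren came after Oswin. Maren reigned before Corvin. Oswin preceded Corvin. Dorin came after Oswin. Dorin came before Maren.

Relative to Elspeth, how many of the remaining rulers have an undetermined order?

Forced after Elspeth: Berengar, Corvin, Fendrel, and Maren.
That leaves Cassia, Dorin, and Oswin with no forced order relative to Elspeth — 3.

3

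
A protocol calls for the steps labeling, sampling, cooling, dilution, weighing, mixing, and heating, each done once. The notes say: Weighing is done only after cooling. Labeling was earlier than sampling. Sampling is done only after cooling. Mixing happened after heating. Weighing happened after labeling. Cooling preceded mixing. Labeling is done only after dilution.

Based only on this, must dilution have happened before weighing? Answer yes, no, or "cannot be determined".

Chain the constraints: dilution → labeling → weighing. Each link is directly stated, so dilution comes before weighing.

yes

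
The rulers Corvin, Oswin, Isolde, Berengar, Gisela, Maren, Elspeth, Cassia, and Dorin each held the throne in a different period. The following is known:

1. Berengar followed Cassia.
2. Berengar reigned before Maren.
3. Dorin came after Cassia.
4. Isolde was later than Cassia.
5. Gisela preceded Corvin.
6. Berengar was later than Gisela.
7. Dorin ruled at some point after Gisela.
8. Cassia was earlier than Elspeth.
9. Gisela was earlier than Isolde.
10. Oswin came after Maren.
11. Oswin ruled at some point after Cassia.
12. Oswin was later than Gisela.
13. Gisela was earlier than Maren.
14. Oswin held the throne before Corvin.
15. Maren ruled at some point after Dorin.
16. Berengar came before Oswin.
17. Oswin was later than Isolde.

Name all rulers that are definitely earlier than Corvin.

Directly stated before Corvin: Gisela and Oswin.
Berengar reaches Corvin via Berengar → Oswin → Corvin.
Cassia reaches Corvin via Cassia → Oswin → Corvin.
Dorin reaches Corvin via Dorin → Maren → Oswin → Corvin.
Likewise Isolde and Maren each reach Corvin by chaining the stated constraints.
No chain forces Elspeth ahead of Corvin.

Berengar, Cassia, Dorin, Gisela, Isolde, Maren, Oswin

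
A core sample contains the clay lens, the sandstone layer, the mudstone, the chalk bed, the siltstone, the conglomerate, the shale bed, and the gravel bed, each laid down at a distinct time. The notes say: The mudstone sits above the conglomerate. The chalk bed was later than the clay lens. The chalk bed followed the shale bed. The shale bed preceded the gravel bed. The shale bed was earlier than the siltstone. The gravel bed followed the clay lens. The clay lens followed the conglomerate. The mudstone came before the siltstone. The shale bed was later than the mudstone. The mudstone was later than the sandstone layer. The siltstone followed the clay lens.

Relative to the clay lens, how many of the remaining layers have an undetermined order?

3

Forced before the clay lens: the conglomerate; forced after the clay lens: the chalk bed, the gravel bed, and the siltstone.
That leaves the mudstone, the sandstone layer, and the shale bed with no forced order relative to the clay lens — 3.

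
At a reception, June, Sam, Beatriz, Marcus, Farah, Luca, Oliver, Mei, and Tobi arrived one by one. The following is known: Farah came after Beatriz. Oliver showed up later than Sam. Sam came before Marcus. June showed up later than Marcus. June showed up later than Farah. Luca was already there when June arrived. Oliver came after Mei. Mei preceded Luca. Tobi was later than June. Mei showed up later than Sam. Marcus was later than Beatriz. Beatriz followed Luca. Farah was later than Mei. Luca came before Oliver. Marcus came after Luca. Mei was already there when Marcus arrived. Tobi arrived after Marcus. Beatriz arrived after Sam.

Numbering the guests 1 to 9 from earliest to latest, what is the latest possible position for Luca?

Luca must come before Beatriz, Farah, June, Marcus, Oliver, and Tobi — 6 guests forced after them.
Everything else can be placed before Luca in some valid order, so Luca can sit as late as position 9 − 6 = 3.

3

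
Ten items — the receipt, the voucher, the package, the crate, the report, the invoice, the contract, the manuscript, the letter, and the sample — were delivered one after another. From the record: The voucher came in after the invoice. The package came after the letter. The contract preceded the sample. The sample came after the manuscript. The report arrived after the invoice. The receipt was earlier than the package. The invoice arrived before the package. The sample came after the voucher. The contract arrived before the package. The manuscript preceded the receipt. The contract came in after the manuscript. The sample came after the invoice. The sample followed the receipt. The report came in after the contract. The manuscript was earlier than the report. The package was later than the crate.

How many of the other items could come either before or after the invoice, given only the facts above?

5

Forced after the invoice: the package, the report, the sample, and the voucher.
That leaves the contract, the crate, the letter, the manuscript, and the receipt with no forced order relative to the invoice — 5.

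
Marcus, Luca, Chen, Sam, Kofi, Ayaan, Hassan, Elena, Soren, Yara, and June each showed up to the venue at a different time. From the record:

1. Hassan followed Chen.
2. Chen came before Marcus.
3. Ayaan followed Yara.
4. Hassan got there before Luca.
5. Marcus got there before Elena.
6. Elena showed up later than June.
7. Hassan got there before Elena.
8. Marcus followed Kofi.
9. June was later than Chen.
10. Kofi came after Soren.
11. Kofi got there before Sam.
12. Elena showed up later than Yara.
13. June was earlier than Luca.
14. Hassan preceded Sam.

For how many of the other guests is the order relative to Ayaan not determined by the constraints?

9

Forced before Ayaan: Yara.
That leaves Chen, Elena, Hassan, June, Kofi, Luca, Marcus, Sam, and Soren with no forced order relative to Ayaan — 9.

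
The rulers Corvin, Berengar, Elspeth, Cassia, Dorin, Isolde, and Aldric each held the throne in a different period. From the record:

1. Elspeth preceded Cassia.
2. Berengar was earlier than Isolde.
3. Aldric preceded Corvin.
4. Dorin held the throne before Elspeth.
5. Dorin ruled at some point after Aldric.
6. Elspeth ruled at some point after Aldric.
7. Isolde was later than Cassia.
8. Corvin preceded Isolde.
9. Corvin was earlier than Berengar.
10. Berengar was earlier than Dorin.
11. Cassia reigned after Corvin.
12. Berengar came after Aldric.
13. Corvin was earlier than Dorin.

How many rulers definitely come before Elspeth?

4

Directly stated before Elspeth: Aldric and Dorin.
Berengar reaches Elspeth via Berengar → Dorin → Elspeth.
Corvin reaches Elspeth via Corvin → Dorin → Elspeth.
No chain forces Cassia (or any of the others) ahead of Elspeth.
That's Aldric, Berengar, Corvin, and Dorin — 4 in all.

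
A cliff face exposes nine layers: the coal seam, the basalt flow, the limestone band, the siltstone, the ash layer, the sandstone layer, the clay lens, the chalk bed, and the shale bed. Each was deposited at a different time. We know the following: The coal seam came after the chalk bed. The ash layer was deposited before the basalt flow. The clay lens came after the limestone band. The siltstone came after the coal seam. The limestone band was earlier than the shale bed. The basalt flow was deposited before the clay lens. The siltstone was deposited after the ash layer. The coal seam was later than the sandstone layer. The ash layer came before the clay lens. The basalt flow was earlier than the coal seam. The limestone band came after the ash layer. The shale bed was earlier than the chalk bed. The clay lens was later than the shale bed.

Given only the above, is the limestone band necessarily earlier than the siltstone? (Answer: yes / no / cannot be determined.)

Chain the constraints: the limestone band → the shale bed → the chalk bed → the coal seam → the siltstone. Each link is directly stated, so the limestone band comes before the siltstone.

yes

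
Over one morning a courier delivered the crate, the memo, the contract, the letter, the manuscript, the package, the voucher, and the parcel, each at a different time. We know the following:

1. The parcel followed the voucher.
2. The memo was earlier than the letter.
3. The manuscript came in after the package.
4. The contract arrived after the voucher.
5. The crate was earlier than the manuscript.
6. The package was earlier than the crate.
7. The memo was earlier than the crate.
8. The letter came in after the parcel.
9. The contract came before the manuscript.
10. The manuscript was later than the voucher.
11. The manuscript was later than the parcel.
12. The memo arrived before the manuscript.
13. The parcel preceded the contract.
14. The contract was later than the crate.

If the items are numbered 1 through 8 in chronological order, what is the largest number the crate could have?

6

The crate must come before the contract and the manuscript — 2 items forced after it.
Everything else can be placed before the crate in some valid order, so the crate can sit as late as position 8 − 2 = 6.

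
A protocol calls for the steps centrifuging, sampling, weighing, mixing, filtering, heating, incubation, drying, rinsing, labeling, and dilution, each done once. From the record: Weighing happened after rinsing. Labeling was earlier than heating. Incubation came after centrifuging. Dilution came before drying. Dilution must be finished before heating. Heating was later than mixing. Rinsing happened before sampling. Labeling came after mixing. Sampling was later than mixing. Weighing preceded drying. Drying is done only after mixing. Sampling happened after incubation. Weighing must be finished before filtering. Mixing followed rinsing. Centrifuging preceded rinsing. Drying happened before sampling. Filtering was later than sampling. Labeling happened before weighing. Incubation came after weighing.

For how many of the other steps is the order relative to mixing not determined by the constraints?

Forced before mixing: centrifuging and rinsing; forced after mixing: drying, filtering, heating, incubation, labeling, sampling, and weighing.
That leaves dilution with no forced order relative to mixing — 1.

1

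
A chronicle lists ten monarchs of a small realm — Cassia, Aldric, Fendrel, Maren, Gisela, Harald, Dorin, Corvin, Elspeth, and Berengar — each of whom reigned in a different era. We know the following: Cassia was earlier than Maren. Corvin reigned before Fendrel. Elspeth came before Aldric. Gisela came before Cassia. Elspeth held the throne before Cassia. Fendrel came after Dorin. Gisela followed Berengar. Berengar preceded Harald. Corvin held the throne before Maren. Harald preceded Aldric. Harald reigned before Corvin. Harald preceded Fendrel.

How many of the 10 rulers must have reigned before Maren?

6

Directly stated before Maren: Cassia and Corvin.
Berengar reaches Maren via Berengar → Harald → Corvin → Maren.
Elspeth reaches Maren via Elspeth → Cassia → Maren.
Gisela reaches Maren via Gisela → Cassia → Maren.
Likewise Harald reaches Maren by chaining the stated constraints.
That's Berengar, Cassia, Corvin, Elspeth, Gisela, and Harald — 6 in all.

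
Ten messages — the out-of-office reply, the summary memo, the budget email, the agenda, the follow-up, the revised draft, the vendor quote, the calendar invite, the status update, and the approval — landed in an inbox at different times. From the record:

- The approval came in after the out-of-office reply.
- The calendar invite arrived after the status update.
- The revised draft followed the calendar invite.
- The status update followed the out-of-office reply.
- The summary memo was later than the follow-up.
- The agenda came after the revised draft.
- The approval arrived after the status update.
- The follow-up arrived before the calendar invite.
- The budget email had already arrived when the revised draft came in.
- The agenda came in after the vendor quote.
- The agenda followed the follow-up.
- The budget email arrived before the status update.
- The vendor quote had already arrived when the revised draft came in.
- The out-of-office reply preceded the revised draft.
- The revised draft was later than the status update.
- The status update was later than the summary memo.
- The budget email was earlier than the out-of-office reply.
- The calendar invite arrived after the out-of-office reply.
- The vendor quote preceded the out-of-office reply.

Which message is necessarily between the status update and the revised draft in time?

the calendar invite

Tracing the constraints gives the status update → the calendar invite → the revised draft, so the calendar invite sits after the status update and before the revised draft.
No other message is forced both after the status update and before the revised draft.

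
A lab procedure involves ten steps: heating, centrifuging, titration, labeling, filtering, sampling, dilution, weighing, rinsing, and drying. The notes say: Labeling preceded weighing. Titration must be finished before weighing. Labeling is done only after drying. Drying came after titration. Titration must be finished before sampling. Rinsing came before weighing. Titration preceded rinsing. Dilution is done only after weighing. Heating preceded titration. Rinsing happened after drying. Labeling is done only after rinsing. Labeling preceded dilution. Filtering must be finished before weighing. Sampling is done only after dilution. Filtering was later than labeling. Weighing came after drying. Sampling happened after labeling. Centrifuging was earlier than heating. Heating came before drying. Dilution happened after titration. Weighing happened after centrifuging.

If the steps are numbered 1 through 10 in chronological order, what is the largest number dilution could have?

9

Dilution must come before sampling — 1 step forced after it.
Everything else can be placed before dilution in some valid order, so dilution can sit as late as position 10 − 1 = 9.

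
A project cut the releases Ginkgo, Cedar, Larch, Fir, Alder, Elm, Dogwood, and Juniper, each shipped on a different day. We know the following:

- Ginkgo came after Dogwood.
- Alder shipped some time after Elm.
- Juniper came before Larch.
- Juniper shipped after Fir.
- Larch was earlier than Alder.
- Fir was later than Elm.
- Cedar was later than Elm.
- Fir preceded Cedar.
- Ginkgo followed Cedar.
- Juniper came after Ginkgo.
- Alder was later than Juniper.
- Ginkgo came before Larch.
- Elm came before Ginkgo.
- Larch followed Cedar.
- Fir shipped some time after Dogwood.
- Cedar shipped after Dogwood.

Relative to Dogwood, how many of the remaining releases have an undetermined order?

Forced after Dogwood: Alder, Cedar, Fir, Ginkgo, Juniper, and Larch.
That leaves Elm with no forced order relative to Dogwood — 1.

1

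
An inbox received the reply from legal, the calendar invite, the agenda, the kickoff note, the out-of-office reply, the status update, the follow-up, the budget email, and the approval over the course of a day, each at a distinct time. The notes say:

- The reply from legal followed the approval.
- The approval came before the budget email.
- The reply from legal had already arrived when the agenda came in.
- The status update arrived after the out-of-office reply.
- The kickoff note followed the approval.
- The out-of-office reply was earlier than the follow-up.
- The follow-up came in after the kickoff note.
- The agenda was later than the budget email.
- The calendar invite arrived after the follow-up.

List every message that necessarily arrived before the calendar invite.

the approval, the follow-up, the kickoff note, the out-of-office reply

Directly stated before the calendar invite: the follow-up.
The approval reaches the calendar invite via the approval → the kickoff note → the follow-up → the calendar invite.
The kickoff note reaches the calendar invite via the kickoff note → the follow-up → the calendar invite.
The out-of-office reply reaches the calendar invite via the out-of-office reply → the follow-up → the calendar invite.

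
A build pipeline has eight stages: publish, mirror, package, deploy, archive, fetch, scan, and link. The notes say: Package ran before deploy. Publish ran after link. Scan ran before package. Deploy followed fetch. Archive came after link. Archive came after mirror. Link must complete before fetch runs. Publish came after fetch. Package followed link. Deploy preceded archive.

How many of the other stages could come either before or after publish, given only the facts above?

Forced before publish: fetch and link.
That leaves archive, deploy, mirror, package, and scan with no forced order relative to publish — 5.

5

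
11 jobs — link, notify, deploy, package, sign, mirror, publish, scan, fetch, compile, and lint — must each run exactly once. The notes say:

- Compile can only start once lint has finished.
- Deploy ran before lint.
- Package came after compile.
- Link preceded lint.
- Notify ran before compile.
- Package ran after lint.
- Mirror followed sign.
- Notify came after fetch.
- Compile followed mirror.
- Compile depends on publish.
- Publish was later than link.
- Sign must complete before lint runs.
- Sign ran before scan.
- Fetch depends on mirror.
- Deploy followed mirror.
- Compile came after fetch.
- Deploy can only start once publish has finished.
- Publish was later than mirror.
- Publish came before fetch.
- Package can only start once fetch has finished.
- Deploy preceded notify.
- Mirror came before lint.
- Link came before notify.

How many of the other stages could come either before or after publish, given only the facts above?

Forced before publish: link, mirror, and sign; forced after publish: compile, deploy, fetch, lint, notify, and package.
That leaves scan with no forced order relative to publish — 1.

1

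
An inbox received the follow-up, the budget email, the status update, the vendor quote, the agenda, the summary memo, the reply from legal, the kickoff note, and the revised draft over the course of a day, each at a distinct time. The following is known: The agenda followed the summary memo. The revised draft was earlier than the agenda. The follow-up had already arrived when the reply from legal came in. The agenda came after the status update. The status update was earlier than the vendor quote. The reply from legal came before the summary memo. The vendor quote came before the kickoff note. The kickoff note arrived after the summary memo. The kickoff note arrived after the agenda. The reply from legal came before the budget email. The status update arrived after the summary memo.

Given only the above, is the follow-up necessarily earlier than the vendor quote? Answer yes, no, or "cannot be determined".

Chain the constraints: the follow-up → the reply from legal → the summary memo → the status update → the vendor quote. Each link is directly stated, so the follow-up comes before the vendor quote.

yes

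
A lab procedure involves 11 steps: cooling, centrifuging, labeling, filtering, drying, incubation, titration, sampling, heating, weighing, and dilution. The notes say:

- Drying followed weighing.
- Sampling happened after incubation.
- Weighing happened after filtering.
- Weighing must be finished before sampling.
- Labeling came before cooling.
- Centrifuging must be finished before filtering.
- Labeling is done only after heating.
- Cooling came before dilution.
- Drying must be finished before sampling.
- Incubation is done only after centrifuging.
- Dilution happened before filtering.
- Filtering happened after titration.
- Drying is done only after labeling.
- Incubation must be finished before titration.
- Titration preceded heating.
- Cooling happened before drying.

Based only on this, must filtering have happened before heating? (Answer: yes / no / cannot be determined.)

no

Tracing the constraints gives heating → labeling → cooling → dilution → filtering, so heating must come before filtering.
That means filtering cannot be before heating.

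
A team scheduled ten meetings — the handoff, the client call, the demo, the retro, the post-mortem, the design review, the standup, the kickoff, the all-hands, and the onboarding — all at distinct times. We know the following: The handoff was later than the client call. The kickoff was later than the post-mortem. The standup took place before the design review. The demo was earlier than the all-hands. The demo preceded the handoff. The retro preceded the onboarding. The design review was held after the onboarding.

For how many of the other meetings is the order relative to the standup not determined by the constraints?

8

Forced after the standup: the design review.
That leaves the all-hands, the client call, the demo, the handoff, the kickoff, the onboarding, the post-mortem, and the retro with no forced order relative to the standup — 8.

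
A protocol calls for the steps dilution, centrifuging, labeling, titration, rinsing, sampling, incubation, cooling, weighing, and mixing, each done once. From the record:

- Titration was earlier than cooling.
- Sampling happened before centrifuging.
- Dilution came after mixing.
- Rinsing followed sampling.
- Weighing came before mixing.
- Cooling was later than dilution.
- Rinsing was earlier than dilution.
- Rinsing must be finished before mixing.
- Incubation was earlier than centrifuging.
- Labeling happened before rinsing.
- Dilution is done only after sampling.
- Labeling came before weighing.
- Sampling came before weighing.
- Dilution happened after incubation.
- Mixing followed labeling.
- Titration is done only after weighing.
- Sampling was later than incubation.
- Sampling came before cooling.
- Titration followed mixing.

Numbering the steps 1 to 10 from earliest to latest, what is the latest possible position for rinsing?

Rinsing must come before cooling, dilution, mixing, and titration — 4 steps forced after it.
Everything else can be placed before rinsing in some valid order, so rinsing can sit as late as position 10 − 4 = 6.

6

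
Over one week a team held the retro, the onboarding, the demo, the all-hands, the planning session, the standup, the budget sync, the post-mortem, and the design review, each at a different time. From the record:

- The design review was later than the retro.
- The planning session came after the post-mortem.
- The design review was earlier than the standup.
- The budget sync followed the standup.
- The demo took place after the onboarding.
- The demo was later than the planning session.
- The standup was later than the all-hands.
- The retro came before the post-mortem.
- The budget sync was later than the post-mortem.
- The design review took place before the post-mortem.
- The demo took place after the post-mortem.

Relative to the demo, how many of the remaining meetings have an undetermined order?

Forced before the demo: the design review, the onboarding, the planning session, the post-mortem, and the retro.
That leaves the all-hands, the budget sync, and the standup with no forced order relative to the demo — 3.

3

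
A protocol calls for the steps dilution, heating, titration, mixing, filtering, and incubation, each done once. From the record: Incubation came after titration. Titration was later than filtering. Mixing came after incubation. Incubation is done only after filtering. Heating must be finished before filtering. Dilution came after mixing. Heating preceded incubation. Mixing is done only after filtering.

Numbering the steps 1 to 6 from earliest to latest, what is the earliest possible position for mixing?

5

Filtering, heating, incubation, and titration must all come before mixing — 4 forced predecessors.
Nothing else is forced ahead of mixing, so its earliest slot is position 4 + 1 = 5.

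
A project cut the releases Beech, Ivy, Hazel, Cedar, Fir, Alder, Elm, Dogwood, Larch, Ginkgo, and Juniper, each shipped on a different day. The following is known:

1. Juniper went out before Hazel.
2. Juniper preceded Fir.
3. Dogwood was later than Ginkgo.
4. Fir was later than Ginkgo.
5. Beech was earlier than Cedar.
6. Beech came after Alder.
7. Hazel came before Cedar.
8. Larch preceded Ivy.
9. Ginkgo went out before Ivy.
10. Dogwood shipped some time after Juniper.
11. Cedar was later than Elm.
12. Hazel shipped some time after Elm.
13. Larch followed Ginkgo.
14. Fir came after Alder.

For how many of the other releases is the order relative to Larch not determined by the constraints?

Forced before Larch: Ginkgo; forced after Larch: Ivy.
That leaves Alder, Beech, Cedar, Dogwood, Elm, Fir, Hazel, and Juniper with no forced order relative to Larch — 8.

8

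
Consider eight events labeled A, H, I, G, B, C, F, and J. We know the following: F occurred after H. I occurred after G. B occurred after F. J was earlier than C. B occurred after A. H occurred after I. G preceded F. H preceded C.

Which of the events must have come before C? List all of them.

G, H, I, J

Directly stated before C: H and J.
G reaches C via G → I → H → C.
I reaches C via I → H → C.
No chain forces A (or any of the others) ahead of C.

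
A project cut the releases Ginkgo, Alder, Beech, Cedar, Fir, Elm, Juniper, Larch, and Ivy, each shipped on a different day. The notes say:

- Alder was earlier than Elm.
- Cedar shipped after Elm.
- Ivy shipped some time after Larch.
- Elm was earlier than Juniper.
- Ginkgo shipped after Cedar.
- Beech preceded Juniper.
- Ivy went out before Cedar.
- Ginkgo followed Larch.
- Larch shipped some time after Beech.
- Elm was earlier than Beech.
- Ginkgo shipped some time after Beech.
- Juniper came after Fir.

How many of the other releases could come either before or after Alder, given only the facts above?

1

Forced after Alder: Beech, Cedar, Elm, Ginkgo, Ivy, Juniper, and Larch.
That leaves Fir with no forced order relative to Alder — 1.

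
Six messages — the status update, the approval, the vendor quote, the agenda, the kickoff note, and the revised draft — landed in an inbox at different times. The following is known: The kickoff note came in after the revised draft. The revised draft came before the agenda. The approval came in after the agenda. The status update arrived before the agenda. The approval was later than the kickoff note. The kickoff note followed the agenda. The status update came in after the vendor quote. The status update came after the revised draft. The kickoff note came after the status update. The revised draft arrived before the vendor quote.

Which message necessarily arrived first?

the revised draft

The revised draft has a chain of constraints placing it before every other message, so the revised draft must be first.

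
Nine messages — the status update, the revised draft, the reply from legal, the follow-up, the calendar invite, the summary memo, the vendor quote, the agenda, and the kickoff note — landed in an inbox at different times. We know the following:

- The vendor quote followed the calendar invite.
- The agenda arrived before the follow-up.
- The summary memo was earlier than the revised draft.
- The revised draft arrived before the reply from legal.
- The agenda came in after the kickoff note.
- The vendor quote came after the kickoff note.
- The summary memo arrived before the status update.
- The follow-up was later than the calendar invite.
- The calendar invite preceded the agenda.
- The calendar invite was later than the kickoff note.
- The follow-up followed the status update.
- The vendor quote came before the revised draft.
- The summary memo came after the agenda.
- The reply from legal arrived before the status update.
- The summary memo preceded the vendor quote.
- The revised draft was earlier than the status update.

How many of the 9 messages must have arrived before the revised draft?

Directly stated before the revised draft: the summary memo and the vendor quote.
The agenda reaches the revised draft via the agenda → the summary memo → the revised draft.
The calendar invite reaches the revised draft via the calendar invite → the vendor quote → the revised draft.
The kickoff note reaches the revised draft via the kickoff note → the vendor quote → the revised draft.
No chain forces the follow-up (or any of the others) ahead of the revised draft.
That's the agenda, the calendar invite, the kickoff note, the summary memo, and the vendor quote — 5 in all.

5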